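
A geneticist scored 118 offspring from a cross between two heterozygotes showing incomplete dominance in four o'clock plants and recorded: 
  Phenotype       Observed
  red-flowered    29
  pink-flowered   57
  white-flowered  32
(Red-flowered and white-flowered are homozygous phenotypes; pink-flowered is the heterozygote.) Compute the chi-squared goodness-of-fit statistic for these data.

0.288

With incomplete dominance, a heterozygote × heterozygote cross gives a 1:2:1 phenotypic ratio.
Under the 1:2:1 hypothesis (Σ ratio = 4, N = 118):
  red-flowered: 118 × 1/4 = 29.5
  pink-flowered: 118 × 2/4 = 59
  white-flowered: 118 × 1/4 = 29.5
χ² = Σ (O − E)² / E
  red-flowered: (29 − 29.5)² / 29.5 = 0.0085
  pink-flowered: (57 − 59)² / 59 = 0.0678
  white-flowered: (32 − 29.5)² / 29.5 = 0.2119
χ² = 0.0085 + 0.0678 + 0.2119 = 0.2882 ≈ 0.288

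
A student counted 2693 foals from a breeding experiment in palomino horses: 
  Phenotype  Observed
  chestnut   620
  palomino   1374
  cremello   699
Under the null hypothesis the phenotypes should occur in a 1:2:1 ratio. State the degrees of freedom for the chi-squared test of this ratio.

2

A goodness-of-fit test with 3 phenotype classes has df = 3 − 1 = 2.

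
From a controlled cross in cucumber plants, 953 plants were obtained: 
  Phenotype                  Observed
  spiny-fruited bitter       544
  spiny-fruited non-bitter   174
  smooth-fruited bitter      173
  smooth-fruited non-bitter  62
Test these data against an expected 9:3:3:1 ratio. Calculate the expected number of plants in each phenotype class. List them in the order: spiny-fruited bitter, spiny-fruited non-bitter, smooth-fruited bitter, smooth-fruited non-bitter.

536.0625, 178.6875, 178.6875, 59.5625

Expected counts for N = 953 under a 9:3:3:1 ratio (total parts = 16):
  spiny-fruited bitter: 953 × 9/16 = 536.0625
  spiny-fruited non-bitter: 953 × 3/16 = 178.6875
  smooth-fruited bitter: 953 × 3/16 = 178.6875
  smooth-fruited non-bitter: 953 × 1/16 = 59.5625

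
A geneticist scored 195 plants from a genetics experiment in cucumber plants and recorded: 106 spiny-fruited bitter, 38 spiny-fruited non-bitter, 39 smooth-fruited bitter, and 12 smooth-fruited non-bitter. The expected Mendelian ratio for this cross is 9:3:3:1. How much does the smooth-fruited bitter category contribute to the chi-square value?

Total ratio parts = 16. Expected numbers out of 195:
  spiny-fruited bitter: 195 × 9/16 = 109.6875
  spiny-fruited non-bitter: 195 × 3/16 = 36.5625
  smooth-fruited bitter: 195 × 3/16 = 36.5625
  smooth-fruited non-bitter: 195 × 1/16 = 12.1875
Contribution of smooth-fruited bitter: (39 − 36.5625)² / 36.5625 = 0.1625

0.163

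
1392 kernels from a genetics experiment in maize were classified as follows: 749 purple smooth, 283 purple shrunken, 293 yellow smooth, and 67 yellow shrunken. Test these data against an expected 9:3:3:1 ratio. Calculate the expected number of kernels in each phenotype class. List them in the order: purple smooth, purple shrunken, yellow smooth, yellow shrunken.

783, 261, 261, 87

Total ratio parts = 16. Expected numbers out of 1392:
  purple smooth: 1392 × 9/16 = 783
  purple shrunken: 1392 × 3/16 = 261
  yellow smooth: 1392 × 3/16 = 261
  yellow shrunken: 1392 × 1/16 = 87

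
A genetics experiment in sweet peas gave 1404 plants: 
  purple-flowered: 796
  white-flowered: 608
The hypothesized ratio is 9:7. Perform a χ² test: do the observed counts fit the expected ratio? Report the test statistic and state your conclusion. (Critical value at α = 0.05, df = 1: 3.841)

0.113; consistent

Total ratio parts = 16. Expected numbers out of 1404:
  purple-flowered: 1404 × 9/16 = 789.75
  white-flowered: 1404 × 7/16 = 614.25
χ² = Σ (O − E)² / E
  purple-flowered: (796 − 789.75)² / 789.75 = 0.0495
  white-flowered: (608 − 614.25)² / 614.25 = 0.0636
χ² = 0.0495 + 0.0636 = 0.1131 ≈ 0.113
Degrees of freedom = 2 − 1 = 1; critical value at α = 0.05 is 3.841.
Since 0.113 < 3.841, we fail to reject the null hypothesis — the data are consistent with the 9:7 ratio.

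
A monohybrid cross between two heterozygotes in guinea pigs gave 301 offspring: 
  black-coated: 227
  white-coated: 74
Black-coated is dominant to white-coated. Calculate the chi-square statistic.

0.028

For a monohybrid cross between heterozygotes with complete dominance, the expected phenotypic ratio is 3:1.
The 3:1 ratio has 4 parts, so with N = 301 the expected counts are:
  black-coated: 301 × 3/4 = 225.75
  white-coated: 301 × 1/4 = 75.25
χ² = Σ (O − E)² / E
  black-coated: (227 − 225.75)² / 225.75 = 0.0069
  white-coated: (74 − 75.25)² / 75.25 = 0.0208
χ² = 0.0069 + 0.0208 = 0.0277 ≈ 0.028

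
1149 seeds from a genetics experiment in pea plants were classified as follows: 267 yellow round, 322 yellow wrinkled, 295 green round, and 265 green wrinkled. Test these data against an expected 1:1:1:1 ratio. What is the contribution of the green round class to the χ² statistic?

0.209

The 1:1:1:1 ratio has 4 parts, so with N = 1149 the expected counts are:
  yellow round: 1149 × 1/4 = 287.25
  yellow wrinkled: 1149 × 1/4 = 287.25
  green round: 1149 × 1/4 = 287.25
  green wrinkled: 1149 × 1/4 = 287.25
Contribution of green round: (295 − 287.25)² / 287.25 = 0.2091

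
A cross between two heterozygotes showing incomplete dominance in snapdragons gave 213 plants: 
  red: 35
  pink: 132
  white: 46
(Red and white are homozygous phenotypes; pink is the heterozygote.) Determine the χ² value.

With incomplete dominance, a heterozygote × heterozygote cross gives a 1:2:1 phenotypic ratio.
Under the 1:2:1 hypothesis (Σ ratio = 4, N = 213):
  red: 213 × 1/4 = 53.25
  pink: 213 × 2/4 = 106.5
  white: 213 × 1/4 = 53.25
χ² = Σ (O − E)² / E
  red: (35 − 53.25)² / 53.25 = 6.2547
  pink: (132 − 106.5)² / 106.5 = 6.1056
  white: (46 − 53.25)² / 53.25 = 0.9871
χ² = 6.2547 + 6.1056 + 0.9871 = 13.3474 ≈ 13.347

13.347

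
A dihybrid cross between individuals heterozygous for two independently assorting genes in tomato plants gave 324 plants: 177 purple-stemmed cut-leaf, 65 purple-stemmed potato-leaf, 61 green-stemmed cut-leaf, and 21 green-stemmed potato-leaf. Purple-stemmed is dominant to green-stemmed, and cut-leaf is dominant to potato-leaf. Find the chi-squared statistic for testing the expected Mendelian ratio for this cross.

0.477

A dihybrid F₂ with independent assortment and complete dominance at both loci gives a 9:3:3:1 phenotypic ratio.
Total ratio parts = 16. Expected numbers out of 324:
  purple-stemmed cut-leaf: 324 × 9/16 = 182.25
  purple-stemmed potato-leaf: 324 × 3/16 = 60.75
  green-stemmed cut-leaf: 324 × 3/16 = 60.75
  green-stemmed potato-leaf: 324 × 1/16 = 20.25
χ² = Σ (O − E)² / E
  purple-stemmed cut-leaf: (177 − 182.25)² / 182.25 = 0.1512
  purple-stemmed potato-leaf: (65 − 60.75)² / 60.75 = 0.2973
  green-stemmed cut-leaf: (61 − 60.75)² / 60.75 = 0.0010
  green-stemmed potato-leaf: (21 − 20.25)² / 20.25 = 0.0278
χ² = 0.1512 + 0.2973 + 0.0010 + 0.0278 = 0.4773 ≈ 0.477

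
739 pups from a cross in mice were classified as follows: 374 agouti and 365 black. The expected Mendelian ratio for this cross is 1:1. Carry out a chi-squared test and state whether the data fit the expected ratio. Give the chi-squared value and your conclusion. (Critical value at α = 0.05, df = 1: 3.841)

0.110; consistent

Expected counts for N = 739 under a 1:1 ratio (total parts = 2):
  agouti: 739 × 1/2 = 369.5
  black: 739 × 1/2 = 369.5
χ² = Σ (O − E)² / E
  agouti: (374 − 369.5)² / 369.5 = 0.0548
  black: (365 − 369.5)² / 369.5 = 0.0548
χ² = 0.0548 + 0.0548 = 0.1096 ≈ 0.110
Degrees of freedom = 2 − 1 = 1; critical value at α = 0.05 is 3.841.
Since 0.110 < 3.841, we fail to reject the null hypothesis — the data are consistent with the 1:1 ratio.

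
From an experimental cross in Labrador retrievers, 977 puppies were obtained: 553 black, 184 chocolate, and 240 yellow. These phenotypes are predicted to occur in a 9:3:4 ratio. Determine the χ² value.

0.099

Total ratio parts = 16. Expected numbers out of 977:
  black: 977 × 9/16 = 549.5625
  chocolate: 977 × 3/16 = 183.1875
  yellow: 977 × 4/16 = 244.25
χ² = Σ (O − E)² / E
  black: (553 − 549.5625)² / 549.5625 = 0.0215
  chocolate: (184 − 183.1875)² / 183.1875 = 0.0036
  yellow: (240 − 244.25)² / 244.25 = 0.0740
χ² = 0.0215 + 0.0036 + 0.0740 = 0.0991 ≈ 0.099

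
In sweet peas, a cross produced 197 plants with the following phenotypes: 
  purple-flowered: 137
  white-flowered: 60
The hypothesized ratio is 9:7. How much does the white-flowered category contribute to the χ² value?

The 9:7 ratio has 16 parts, so with N = 197 the expected counts are:
  purple-flowered: 197 × 9/16 = 110.8125
  white-flowered: 197 × 7/16 = 86.1875
Contribution of white-flowered: (60 − 86.1875)² / 86.1875 = 7.9569

7.957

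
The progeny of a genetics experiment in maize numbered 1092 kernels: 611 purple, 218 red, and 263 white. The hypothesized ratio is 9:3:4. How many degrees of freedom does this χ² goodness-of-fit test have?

A goodness-of-fit test with 3 phenotype classes has df = 3 − 1 = 2.

2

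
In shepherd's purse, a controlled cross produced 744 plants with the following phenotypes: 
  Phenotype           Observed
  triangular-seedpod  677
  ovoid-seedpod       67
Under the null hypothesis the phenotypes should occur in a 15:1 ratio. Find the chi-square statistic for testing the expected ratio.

9.640

Expected counts for N = 744 under a 15:1 ratio (total parts = 16):
  triangular-seedpod: 744 × 15/16 = 697.5
  ovoid-seedpod: 744 × 1/16 = 46.5
χ² = Σ (O − E)² / E
  triangular-seedpod: (677 − 697.5)² / 697.5 = 0.6025
  ovoid-seedpod: (67 − 46.5)² / 46.5 = 9.0376
χ² = 0.6025 + 9.0376 = 9.6401 ≈ 9.640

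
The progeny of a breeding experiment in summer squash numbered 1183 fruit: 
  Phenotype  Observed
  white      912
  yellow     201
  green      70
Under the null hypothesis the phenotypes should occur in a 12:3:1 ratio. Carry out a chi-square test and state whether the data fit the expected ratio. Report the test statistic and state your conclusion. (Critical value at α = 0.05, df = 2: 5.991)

Expected counts for N = 1183 under a 12:3:1 ratio (total parts = 16):
  white: 1183 × 12/16 = 887.25
  yellow: 1183 × 3/16 = 221.8125
  green: 1183 × 1/16 = 73.9375
χ² = Σ (O − E)² / E
  white: (912 − 887.25)² / 887.25 = 0.6904
  yellow: (201 − 221.8125)² / 221.8125 = 1.9528
  green: (70 − 73.9375)² / 73.9375 = 0.2097
χ² = 0.6904 + 1.9528 + 0.2097 = 2.8529 ≈ 2.853
Degrees of freedom = 3 − 1 = 2; critical value at α = 0.05 is 5.991.
Since 2.853 < 5.991, we fail to reject the null hypothesis — the data are consistent with the 12:3:1 ratio.

2.853; consistent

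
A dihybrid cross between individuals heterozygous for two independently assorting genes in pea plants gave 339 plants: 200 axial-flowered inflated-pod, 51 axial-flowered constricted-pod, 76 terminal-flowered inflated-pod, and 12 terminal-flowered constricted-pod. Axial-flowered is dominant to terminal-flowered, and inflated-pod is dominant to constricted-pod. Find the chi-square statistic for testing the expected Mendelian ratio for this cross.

A dihybrid F₂ with independent assortment and complete dominance at both loci gives a 9:3:3:1 phenotypic ratio.
Total ratio parts = 16. Expected numbers out of 339:
  axial-flowered inflated-pod: 339 × 9/16 = 190.6875
  axial-flowered constricted-pod: 339 × 3/16 = 63.5625
  terminal-flowered inflated-pod: 339 × 3/16 = 63.5625
  terminal-flowered constricted-pod: 339 × 1/16 = 21.1875
χ² = Σ (O − E)² / E
  axial-flowered inflated-pod: (200 − 190.6875)² / 190.6875 = 0.4548
  axial-flowered constricted-pod: (51 − 63.5625)² / 63.5625 = 2.4829
  terminal-flowered inflated-pod: (76 − 63.5625)² / 63.5625 = 2.4337
  terminal-flowered constricted-pod: (12 − 21.1875)² / 21.1875 = 3.9840
χ² = 0.4548 + 2.4829 + 2.4337 + 3.9840 = 9.3554 ≈ 9.355

9.355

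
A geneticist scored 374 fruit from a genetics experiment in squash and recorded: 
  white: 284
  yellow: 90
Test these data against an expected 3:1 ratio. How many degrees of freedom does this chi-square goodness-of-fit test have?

A goodness-of-fit test with 2 phenotype classes has df = 2 − 1 = 1.

1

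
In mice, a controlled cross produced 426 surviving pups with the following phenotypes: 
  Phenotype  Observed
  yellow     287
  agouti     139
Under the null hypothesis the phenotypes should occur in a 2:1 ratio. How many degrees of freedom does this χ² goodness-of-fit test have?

A goodness-of-fit test with 2 phenotype classes has df = 2 − 1 = 1.

1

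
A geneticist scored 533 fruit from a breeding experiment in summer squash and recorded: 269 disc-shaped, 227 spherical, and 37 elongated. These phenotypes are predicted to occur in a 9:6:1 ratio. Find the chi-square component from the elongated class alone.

0.408

Total ratio parts = 16. Expected numbers out of 533:
  disc-shaped: 533 × 9/16 = 299.8125
  spherical: 533 × 6/16 = 199.875
  elongated: 533 × 1/16 = 33.3125
Contribution of elongated: (37 − 33.3125)² / 33.3125 = 0.4082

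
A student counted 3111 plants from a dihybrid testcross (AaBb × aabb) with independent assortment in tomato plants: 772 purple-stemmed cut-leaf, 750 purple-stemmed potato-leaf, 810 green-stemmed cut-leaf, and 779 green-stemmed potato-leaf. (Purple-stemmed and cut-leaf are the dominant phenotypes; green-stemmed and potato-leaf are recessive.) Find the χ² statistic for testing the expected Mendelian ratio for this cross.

2.372

A dihybrid testcross with independent assortment gives a 1:1:1:1 ratio.
Under the 1:1:1:1 hypothesis (Σ ratio = 4, N = 3111):
  purple-stemmed cut-leaf: 3111 × 1/4 = 777.75
  purple-stemmed potato-leaf: 3111 × 1/4 = 777.75
  green-stemmed cut-leaf: 3111 × 1/4 = 777.75
  green-stemmed potato-leaf: 3111 × 1/4 = 777.75
χ² = Σ (O − E)² / E
  purple-stemmed cut-leaf: (772 − 777.75)² / 777.75 = 0.0425
  purple-stemmed potato-leaf: (750 − 777.75)² / 777.75 = 0.9901
  green-stemmed cut-leaf: (810 − 777.75)² / 777.75 = 1.3373
  green-stemmed potato-leaf: (779 − 777.75)² / 777.75 = 0.0020
χ² = 0.0425 + 0.9901 + 1.3373 + 0.0020 = 2.3719 ≈ 2.372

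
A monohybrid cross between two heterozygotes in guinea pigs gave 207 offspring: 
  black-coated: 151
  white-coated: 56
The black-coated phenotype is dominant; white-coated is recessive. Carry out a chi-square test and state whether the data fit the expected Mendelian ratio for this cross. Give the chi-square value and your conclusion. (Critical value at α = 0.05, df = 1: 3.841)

0.465; consistent

For a monohybrid cross between heterozygotes with complete dominance, the expected phenotypic ratio is 3:1.
Under the 3:1 hypothesis (Σ ratio = 4, N = 207):
  black-coated: 207 × 3/4 = 155.25
  white-coated: 207 × 1/4 = 51.75
χ² = Σ (O − E)² / E
  black-coated: (151 − 155.25)² / 155.25 = 0.1163
  white-coated: (56 − 51.75)² / 51.75 = 0.3490
χ² = 0.1163 + 0.3490 = 0.4653 ≈ 0.465
Degrees of freedom = 2 − 1 = 1; critical value at α = 0.05 is 3.841.
Since 0.465 < 3.841, we fail to reject the null hypothesis — the data are consistent with the 3:1 ratio.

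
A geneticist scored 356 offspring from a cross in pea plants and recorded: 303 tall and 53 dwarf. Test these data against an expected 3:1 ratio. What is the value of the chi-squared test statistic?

19.416

Expected counts for N = 356 under a 3:1 ratio (total parts = 4):
  tall: 356 × 3/4 = 267
  dwarf: 356 × 1/4 = 89
χ² = Σ (O − E)² / E
  tall: (303 − 267)² / 267 = 4.8539
  dwarf: (53 − 89)² / 89 = 14.5618
χ² = 4.8539 + 14.5618 = 19.4157 ≈ 19.416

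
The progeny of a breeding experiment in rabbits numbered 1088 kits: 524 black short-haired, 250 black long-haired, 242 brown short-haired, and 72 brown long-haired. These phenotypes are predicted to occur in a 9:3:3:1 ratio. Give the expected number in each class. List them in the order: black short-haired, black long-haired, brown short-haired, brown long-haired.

612, 204, 204, 68

Under the 9:3:3:1 hypothesis (Σ ratio = 16, N = 1088):
  black short-haired: 1088 × 9/16 = 612
  black long-haired: 1088 × 3/16 = 204
  brown short-haired: 1088 × 3/16 = 204
  brown long-haired: 1088 × 1/16 = 68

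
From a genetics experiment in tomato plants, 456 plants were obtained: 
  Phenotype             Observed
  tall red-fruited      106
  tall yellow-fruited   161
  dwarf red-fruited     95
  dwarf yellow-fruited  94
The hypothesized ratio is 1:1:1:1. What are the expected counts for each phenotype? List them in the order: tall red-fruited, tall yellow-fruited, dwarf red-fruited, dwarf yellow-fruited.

114, 114, 114, 114

Under the 1:1:1:1 hypothesis (Σ ratio = 4, N = 456):
  tall red-fruited: 456 × 1/4 = 114
  tall yellow-fruited: 456 × 1/4 = 114
  dwarf red-fruited: 456 × 1/4 = 114
  dwarf yellow-fruited: 456 × 1/4 = 114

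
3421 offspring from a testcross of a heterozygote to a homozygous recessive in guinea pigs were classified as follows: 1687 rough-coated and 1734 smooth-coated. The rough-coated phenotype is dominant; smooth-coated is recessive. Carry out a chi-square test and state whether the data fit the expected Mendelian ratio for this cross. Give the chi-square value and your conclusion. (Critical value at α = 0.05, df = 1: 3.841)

0.646; consistent

A testcross of a heterozygote (Aa × aa) gives a 1:1 phenotypic ratio.
The 1:1 ratio has 2 parts, so with N = 3421 the expected counts are:
  rough-coated: 3421 × 1/2 = 1710.5
  smooth-coated: 3421 × 1/2 = 1710.5
χ² = Σ (O − E)² / E
  rough-coated: (1687 − 1710.5)² / 1710.5 = 0.3229
  smooth-coated: (1734 − 1710.5)² / 1710.5 = 0.3229
χ² = 0.3229 + 0.3229 = 0.6458 ≈ 0.646
Degrees of freedom = 2 − 1 = 1; critical value at α = 0.05 is 3.841.
Since 0.646 < 3.841, we fail to reject the null hypothesis — the data are consistent with the 1:1 ratio.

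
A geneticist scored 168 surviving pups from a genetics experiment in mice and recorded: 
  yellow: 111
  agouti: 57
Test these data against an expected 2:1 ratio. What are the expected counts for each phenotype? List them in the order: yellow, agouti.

Total ratio parts = 3. Expected numbers out of 168:
  yellow: 168 × 2/3 = 112
  agouti: 168 × 1/3 = 56

112, 56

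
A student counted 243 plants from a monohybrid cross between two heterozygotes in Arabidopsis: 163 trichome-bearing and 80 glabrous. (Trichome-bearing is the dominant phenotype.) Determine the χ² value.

8.133

For a monohybrid cross between heterozygotes with complete dominance, the expected phenotypic ratio is 3:1.
Total ratio parts = 4. Expected numbers out of 243:
  trichome-bearing: 243 × 3/4 = 182.25
  glabrous: 243 × 1/4 = 60.75
χ² = Σ (O − E)² / E
  trichome-bearing: (163 − 182.25)² / 182.25 = 2.0333
  glabrous: (80 − 60.75)² / 60.75 = 6.0998
χ² = 2.0333 + 6.0998 = 8.1331 ≈ 8.133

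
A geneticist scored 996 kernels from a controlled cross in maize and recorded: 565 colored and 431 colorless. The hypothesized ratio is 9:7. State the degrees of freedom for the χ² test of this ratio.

A goodness-of-fit test with 2 phenotype classes has df = 2 − 1 = 1.

1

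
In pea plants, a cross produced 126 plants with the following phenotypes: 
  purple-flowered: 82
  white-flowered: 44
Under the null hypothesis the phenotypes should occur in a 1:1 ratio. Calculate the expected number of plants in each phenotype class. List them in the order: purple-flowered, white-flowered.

The 1:1 ratio has 2 parts, so with N = 126 the expected counts are:
  purple-flowered: 126 × 1/2 = 63
  white-flowered: 126 × 1/2 = 63

63, 63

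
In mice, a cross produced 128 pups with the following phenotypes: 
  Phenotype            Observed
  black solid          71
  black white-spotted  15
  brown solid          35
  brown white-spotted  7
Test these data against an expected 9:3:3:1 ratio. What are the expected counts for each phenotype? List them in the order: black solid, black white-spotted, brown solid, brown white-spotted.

72, 24, 24, 8

Under the 9:3:3:1 hypothesis (Σ ratio = 16, N = 128):
  black solid: 128 × 9/16 = 72
  black white-spotted: 128 × 3/16 = 24
  brown solid: 128 × 3/16 = 24
  brown white-spotted: 128 × 1/16 = 8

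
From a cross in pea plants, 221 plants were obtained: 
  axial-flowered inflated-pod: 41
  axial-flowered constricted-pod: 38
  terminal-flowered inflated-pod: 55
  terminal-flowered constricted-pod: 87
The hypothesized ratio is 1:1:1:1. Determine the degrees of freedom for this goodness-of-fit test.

A goodness-of-fit test with 4 phenotype classes has df = 4 − 1 = 3.

3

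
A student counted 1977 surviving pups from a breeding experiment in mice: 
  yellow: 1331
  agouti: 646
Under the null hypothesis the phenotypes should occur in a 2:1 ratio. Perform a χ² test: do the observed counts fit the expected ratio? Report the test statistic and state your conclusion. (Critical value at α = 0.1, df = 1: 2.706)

Total ratio parts = 3. Expected numbers out of 1977:
  yellow: 1977 × 2/3 = 1318
  agouti: 1977 × 1/3 = 659
χ² = Σ (O − E)² / E
  yellow: (1331 − 1318)² / 1318 = 0.1282
  agouti: (646 − 659)² / 659 = 0.2564
χ² = 0.1282 + 0.2564 = 0.3846 ≈ 0.385
Degrees of freedom = 2 − 1 = 1; critical value at α = 0.1 is 2.706.
Since 0.385 < 2.706, we fail to reject the null hypothesis — the data are consistent with the 2:1 ratio.

0.385; consistent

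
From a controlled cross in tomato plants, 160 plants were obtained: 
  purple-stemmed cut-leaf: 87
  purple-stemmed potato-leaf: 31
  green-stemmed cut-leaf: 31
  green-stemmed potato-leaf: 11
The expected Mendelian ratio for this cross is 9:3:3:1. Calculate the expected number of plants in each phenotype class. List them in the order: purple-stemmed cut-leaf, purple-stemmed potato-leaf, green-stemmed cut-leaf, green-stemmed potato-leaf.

90, 30, 30, 10

Expected counts for N = 160 under a 9:3:3:1 ratio (total parts = 16):
  purple-stemmed cut-leaf: 160 × 9/16 = 90
  purple-stemmed potato-leaf: 160 × 3/16 = 30
  green-stemmed cut-leaf: 160 × 3/16 = 30
  green-stemmed potato-leaf: 160 × 1/16 = 10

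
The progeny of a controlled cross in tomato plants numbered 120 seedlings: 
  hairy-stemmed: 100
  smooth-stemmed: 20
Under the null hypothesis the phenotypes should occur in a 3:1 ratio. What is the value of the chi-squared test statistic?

Expected counts for N = 120 under a 3:1 ratio (total parts = 4):
  hairy-stemmed: 120 × 3/4 = 90
  smooth-stemmed: 120 × 1/4 = 30
χ² = Σ (O − E)² / E
  hairy-stemmed: (100 − 90)² / 90 = 1.1111
  smooth-stemmed: (20 − 30)² / 30 = 3.3333
χ² = 1.1111 + 3.3333 = 4.4444 ≈ 4.444

4.444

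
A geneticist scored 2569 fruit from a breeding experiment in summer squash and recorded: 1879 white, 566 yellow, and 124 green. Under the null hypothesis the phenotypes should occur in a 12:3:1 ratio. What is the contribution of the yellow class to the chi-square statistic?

Expected counts for N = 2569 under a 12:3:1 ratio (total parts = 16):
  white: 2569 × 12/16 = 1926.75
  yellow: 2569 × 3/16 = 481.6875
  green: 2569 × 1/16 = 160.5625
Contribution of yellow: (566 − 481.6875)² / 481.6875 = 14.7577

14.758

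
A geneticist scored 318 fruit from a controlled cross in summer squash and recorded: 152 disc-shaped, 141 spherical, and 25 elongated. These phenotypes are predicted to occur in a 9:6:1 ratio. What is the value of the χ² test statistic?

The 9:6:1 ratio has 16 parts, so with N = 318 the expected counts are:
  disc-shaped: 318 × 9/16 = 178.875
  spherical: 318 × 6/16 = 119.25
  elongated: 318 × 1/16 = 19.875
χ² = Σ (O − E)² / E
  disc-shaped: (152 − 178.875)² / 178.875 = 4.0378
  spherical: (141 − 119.25)² / 119.25 = 3.9670
  elongated: (25 − 19.875)² / 19.875 = 1.3215
χ² = 4.0378 + 3.9670 + 1.3215 = 9.3263 ≈ 9.326

9.326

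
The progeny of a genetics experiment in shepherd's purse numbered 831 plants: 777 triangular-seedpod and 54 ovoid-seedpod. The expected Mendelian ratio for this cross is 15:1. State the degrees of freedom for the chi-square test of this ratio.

A goodness-of-fit test with 2 phenotype classes has df = 2 − 1 = 1.

1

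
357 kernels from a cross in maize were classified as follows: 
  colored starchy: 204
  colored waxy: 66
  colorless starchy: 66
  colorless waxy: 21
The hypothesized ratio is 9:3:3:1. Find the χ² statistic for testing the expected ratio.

Expected counts for N = 357 under a 9:3:3:1 ratio (total parts = 16):
  colored starchy: 357 × 9/16 = 200.8125
  colored waxy: 357 × 3/16 = 66.9375
  colorless starchy: 357 × 3/16 = 66.9375
  colorless waxy: 357 × 1/16 = 22.3125
χ² = Σ (O − E)² / E
  colored starchy: (204 − 200.8125)² / 200.8125 = 0.0506
  colored waxy: (66 − 66.9375)² / 66.9375 = 0.0131
  colorless starchy: (66 − 66.9375)² / 66.9375 = 0.0131
  colorless waxy: (21 − 22.3125)² / 22.3125 = 0.0772
χ² = 0.0506 + 0.0131 + 0.0131 + 0.0772 = 0.154

0.154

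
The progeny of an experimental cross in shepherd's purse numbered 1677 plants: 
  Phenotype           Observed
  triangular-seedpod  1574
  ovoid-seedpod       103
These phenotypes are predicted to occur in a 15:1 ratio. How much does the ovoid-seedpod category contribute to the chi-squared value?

0.031

Under the 15:1 hypothesis (Σ ratio = 16, N = 1677):
  triangular-seedpod: 1677 × 15/16 = 1572.1875
  ovoid-seedpod: 1677 × 1/16 = 104.8125
Contribution of ovoid-seedpod: (103 − 104.8125)² / 104.8125 = 0.0313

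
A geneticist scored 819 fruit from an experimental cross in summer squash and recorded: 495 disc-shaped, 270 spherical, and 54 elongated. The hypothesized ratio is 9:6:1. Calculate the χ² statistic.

Under the 9:6:1 hypothesis (Σ ratio = 16, N = 819):
  disc-shaped: 819 × 9/16 = 460.6875
  spherical: 819 × 6/16 = 307.125
  elongated: 819 × 1/16 = 51.1875
χ² = Σ (O − E)² / E
  disc-shaped: (495 − 460.6875)² / 460.6875 = 2.5556
  spherical: (270 − 307.125)² / 307.125 = 4.4876
  elongated: (54 − 51.1875)² / 51.1875 = 0.1545
χ² = 2.5556 + 4.4876 + 0.1545 = 7.1977 ≈ 7.198

7.198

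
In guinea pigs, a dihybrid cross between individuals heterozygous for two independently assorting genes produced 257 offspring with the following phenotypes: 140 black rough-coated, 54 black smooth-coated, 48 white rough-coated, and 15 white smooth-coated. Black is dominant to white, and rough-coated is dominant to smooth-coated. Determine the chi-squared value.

A dihybrid F₂ with independent assortment and complete dominance at both loci gives a 9:3:3:1 phenotypic ratio.
Under the 9:3:3:1 hypothesis (Σ ratio = 16, N = 257):
  black rough-coated: 257 × 9/16 = 144.5625
  black smooth-coated: 257 × 3/16 = 48.1875
  white rough-coated: 257 × 3/16 = 48.1875
  white smooth-coated: 257 × 1/16 = 16.0625
χ² = Σ (O − E)² / E
  black rough-coated: (140 − 144.5625)² / 144.5625 = 0.1440
  black smooth-coated: (54 − 48.1875)² / 48.1875 = 0.7011
  white rough-coated: (48 − 48.1875)² / 48.1875 = 0.0007
  white smooth-coated: (15 − 16.0625)² / 16.0625 = 0.0703
χ² = 0.1440 + 0.7011 + 0.0007 + 0.0703 = 0.9161 ≈ 0.916

0.916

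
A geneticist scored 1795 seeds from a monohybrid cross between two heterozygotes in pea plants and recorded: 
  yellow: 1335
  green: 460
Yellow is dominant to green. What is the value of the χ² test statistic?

For a monohybrid cross between heterozygotes with complete dominance, the expected phenotypic ratio is 3:1.
The 3:1 ratio has 4 parts, so with N = 1795 the expected counts are:
  yellow: 1795 × 3/4 = 1346.25
  green: 1795 × 1/4 = 448.75
χ² = Σ (O − E)² / E
  yellow: (1335 − 1346.25)² / 1346.25 = 0.0940
  green: (460 − 448.75)² / 448.75 = 0.2820
χ² = 0.0940 + 0.2820 = 0.376

0.376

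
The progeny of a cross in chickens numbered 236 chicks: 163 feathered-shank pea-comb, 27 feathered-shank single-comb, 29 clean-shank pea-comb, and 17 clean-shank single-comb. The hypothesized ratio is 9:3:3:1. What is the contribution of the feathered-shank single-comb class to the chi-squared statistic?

Expected counts for N = 236 under a 9:3:3:1 ratio (total parts = 16):
  feathered-shank pea-comb: 236 × 9/16 = 132.75
  feathered-shank single-comb: 236 × 3/16 = 44.25
  clean-shank pea-comb: 236 × 3/16 = 44.25
  clean-shank single-comb: 236 × 1/16 = 14.75
Contribution of feathered-shank single-comb: (27 − 44.25)² / 44.25 = 6.7246

6.725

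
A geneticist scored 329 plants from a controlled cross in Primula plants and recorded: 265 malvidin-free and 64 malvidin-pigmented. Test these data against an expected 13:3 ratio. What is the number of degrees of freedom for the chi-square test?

1

A goodness-of-fit test with 2 phenotype classes has df = 2 − 1 = 1.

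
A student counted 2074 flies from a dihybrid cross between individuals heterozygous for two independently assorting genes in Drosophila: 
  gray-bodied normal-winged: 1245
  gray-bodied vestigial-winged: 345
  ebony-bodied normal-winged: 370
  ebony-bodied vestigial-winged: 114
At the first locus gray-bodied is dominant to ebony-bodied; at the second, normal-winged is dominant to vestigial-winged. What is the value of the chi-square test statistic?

13.015

A dihybrid F₂ with independent assortment and complete dominance at both loci gives a 9:3:3:1 phenotypic ratio.
The 9:3:3:1 ratio has 16 parts, so with N = 2074 the expected counts are:
  gray-bodied normal-winged: 2074 × 9/16 = 1166.625
  gray-bodied vestigial-winged: 2074 × 3/16 = 388.875
  ebony-bodied normal-winged: 2074 × 3/16 = 388.875
  ebony-bodied vestigial-winged: 2074 × 1/16 = 129.625
χ² = Σ (O − E)² / E
  gray-bodied normal-winged: (1245 − 1166.625)² / 1166.625 = 5.2653
  gray-bodied vestigial-winged: (345 − 388.875)² / 388.875 = 4.9502
  ebony-bodied normal-winged: (370 − 388.875)² / 388.875 = 0.9161
  ebony-bodied vestigial-winged: (114 − 129.625)² / 129.625 = 1.8834
χ² = 5.2653 + 4.9502 + 0.9161 + 1.8834 = 13.015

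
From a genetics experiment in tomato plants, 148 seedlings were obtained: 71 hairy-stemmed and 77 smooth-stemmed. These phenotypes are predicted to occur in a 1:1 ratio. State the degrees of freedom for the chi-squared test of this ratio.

A goodness-of-fit test with 2 phenotype classes has df = 2 − 1 = 1.

1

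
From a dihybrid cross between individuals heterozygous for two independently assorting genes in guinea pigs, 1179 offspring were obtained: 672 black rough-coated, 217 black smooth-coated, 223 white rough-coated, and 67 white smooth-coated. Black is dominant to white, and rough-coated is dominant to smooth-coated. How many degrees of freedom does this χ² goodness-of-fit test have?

3

A dihybrid F₂ with independent assortment and complete dominance at both loci gives a 9:3:3:1 phenotypic ratio.
A goodness-of-fit test with 4 phenotype classes has df = 4 − 1 = 3.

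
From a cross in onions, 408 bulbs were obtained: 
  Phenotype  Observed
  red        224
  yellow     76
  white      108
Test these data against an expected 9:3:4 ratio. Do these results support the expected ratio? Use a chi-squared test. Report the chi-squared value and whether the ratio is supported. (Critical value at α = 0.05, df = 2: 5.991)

Under the 9:3:4 hypothesis (Σ ratio = 16, N = 408):
  red: 408 × 9/16 = 229.5
  yellow: 408 × 3/16 = 76.5
  white: 408 × 4/16 = 102
χ² = Σ (O − E)² / E
  red: (224 − 229.5)² / 229.5 = 0.1318
  yellow: (76 − 76.5)² / 76.5 = 0.0033
  white: (108 − 102)² / 102 = 0.3529
χ² = 0.1318 + 0.0033 + 0.3529 = 0.488
Degrees of freedom = 3 − 1 = 2; critical value at α = 0.05 is 5.991.
Since 0.488 < 5.991, we fail to reject the null hypothesis — the data are consistent with the 9:3:4 ratio.

0.488; consistent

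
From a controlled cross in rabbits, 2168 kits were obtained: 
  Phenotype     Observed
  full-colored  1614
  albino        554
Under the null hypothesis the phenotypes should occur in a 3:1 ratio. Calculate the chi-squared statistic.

0.354

Total ratio parts = 4. Expected numbers out of 2168:
  full-colored: 2168 × 3/4 = 1626
  albino: 2168 × 1/4 = 542
χ² = Σ (O − E)² / E
  full-colored: (1614 − 1626)² / 1626 = 0.0886
  albino: (554 − 542)² / 542 = 0.2657
χ² = 0.0886 + 0.2657 = 0.3543 ≈ 0.354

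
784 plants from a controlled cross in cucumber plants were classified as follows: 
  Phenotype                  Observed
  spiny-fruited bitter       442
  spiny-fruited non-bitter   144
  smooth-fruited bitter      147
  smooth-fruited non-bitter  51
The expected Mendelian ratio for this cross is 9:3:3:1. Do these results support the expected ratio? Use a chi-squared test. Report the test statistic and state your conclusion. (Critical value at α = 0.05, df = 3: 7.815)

The 9:3:3:1 ratio has 16 parts, so with N = 784 the expected counts are:
  spiny-fruited bitter: 784 × 9/16 = 441
  spiny-fruited non-bitter: 784 × 3/16 = 147
  smooth-fruited bitter: 784 × 3/16 = 147
  smooth-fruited non-bitter: 784 × 1/16 = 49
χ² = Σ (O − E)² / E
  spiny-fruited bitter: (442 − 441)² / 441 = 0.0023
  spiny-fruited non-bitter: (144 − 147)² / 147 = 0.0612
  smooth-fruited bitter: (147 − 147)² / 147 = 0.0000
  smooth-fruited non-bitter: (51 − 49)² / 49 = 0.0816
χ² = 0.0023 + 0.0612 + 0.0000 + 0.0816 = 0.1451 ≈ 0.145
Degrees of freedom = 4 − 1 = 3; critical value at α = 0.05 is 7.815.
Since 0.145 < 7.815, we fail to reject the null hypothesis — the data are consistent with the 9:3:3:1 ratio.

0.145; consistent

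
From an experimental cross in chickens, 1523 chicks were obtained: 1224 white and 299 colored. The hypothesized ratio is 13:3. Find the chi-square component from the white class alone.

0.146

Expected counts for N = 1523 under a 13:3 ratio (total parts = 16):
  white: 1523 × 13/16 = 1237.4375
  colored: 1523 × 3/16 = 285.5625
Contribution of white: (1224 − 1237.4375)² / 1237.4375 = 0.1459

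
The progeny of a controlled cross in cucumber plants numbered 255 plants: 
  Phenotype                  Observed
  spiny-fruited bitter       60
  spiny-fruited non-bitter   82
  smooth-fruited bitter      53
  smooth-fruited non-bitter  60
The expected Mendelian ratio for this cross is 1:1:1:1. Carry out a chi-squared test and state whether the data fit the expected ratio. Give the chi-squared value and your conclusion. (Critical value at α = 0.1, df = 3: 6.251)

Under the 1:1:1:1 hypothesis (Σ ratio = 4, N = 255):
  spiny-fruited bitter: 255 × 1/4 = 63.75
  spiny-fruited non-bitter: 255 × 1/4 = 63.75
  smooth-fruited bitter: 255 × 1/4 = 63.75
  smooth-fruited non-bitter: 255 × 1/4 = 63.75
χ² = Σ (O − E)² / E
  spiny-fruited bitter: (60 − 63.75)² / 63.75 = 0.2206
  spiny-fruited non-bitter: (82 − 63.75)² / 63.75 = 5.2245
  smooth-fruited bitter: (53 − 63.75)² / 63.75 = 1.8127
  smooth-fruited non-bitter: (60 − 63.75)² / 63.75 = 0.2206
χ² = 0.2206 + 5.2245 + 1.8127 + 0.2206 = 7.4784 ≈ 7.478
Degrees of freedom = 4 − 1 = 3; critical value at α = 0.1 is 6.251.
Since 7.478 > 6.251, we reject the null hypothesis — the data do not fit the 1:1:1:1 ratio.

7.478; not consistent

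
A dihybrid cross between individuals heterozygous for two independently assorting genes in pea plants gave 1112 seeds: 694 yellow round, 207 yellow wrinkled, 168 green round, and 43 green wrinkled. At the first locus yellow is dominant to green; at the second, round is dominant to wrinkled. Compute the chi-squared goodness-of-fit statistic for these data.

A dihybrid F₂ with independent assortment and complete dominance at both loci gives a 9:3:3:1 phenotypic ratio.
Under the 9:3:3:1 hypothesis (Σ ratio = 16, N = 1112):
  yellow round: 1112 × 9/16 = 625.5
  yellow wrinkled: 1112 × 3/16 = 208.5
  green round: 1112 × 3/16 = 208.5
  green wrinkled: 1112 × 1/16 = 69.5
χ² = Σ (O − E)² / E
  yellow round: (694 − 625.5)² / 625.5 = 7.5016
  yellow wrinkled: (207 − 208.5)² / 208.5 = 0.0108
  green round: (168 − 208.5)² / 208.5 = 7.8669
  green wrinkled: (43 − 69.5)² / 69.5 = 10.1043
χ² = 7.5016 + 0.0108 + 7.8669 + 10.1043 = 25.4836 ≈ 25.484

25.484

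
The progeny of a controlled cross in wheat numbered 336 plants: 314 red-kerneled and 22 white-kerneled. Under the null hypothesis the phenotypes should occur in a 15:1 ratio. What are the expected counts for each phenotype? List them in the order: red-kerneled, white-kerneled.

315, 21

Under the 15:1 hypothesis (Σ ratio = 16, N = 336):
  red-kerneled: 336 × 15/16 = 315
  white-kerneled: 336 × 1/16 = 21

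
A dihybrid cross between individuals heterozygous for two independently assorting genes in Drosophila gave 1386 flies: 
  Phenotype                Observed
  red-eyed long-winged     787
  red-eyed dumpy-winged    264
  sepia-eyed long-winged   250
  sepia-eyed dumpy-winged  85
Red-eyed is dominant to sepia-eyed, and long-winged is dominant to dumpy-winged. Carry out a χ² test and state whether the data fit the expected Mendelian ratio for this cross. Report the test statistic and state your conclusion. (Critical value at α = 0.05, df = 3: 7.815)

A dihybrid F₂ with independent assortment and complete dominance at both loci gives a 9:3:3:1 phenotypic ratio.
Expected counts for N = 1386 under a 9:3:3:1 ratio (total parts = 16):
  red-eyed long-winged: 1386 × 9/16 = 779.625
  red-eyed dumpy-winged: 1386 × 3/16 = 259.875
  sepia-eyed long-winged: 1386 × 3/16 = 259.875
  sepia-eyed dumpy-winged: 1386 × 1/16 = 86.625
χ² = Σ (O − E)² / E
  red-eyed long-winged: (787 − 779.625)² / 779.625 = 0.0698
  red-eyed dumpy-winged: (264 − 259.875)² / 259.875 = 0.0655
  sepia-eyed long-winged: (250 − 259.875)² / 259.875 = 0.3752
  sepia-eyed dumpy-winged: (85 − 86.625)² / 86.625 = 0.0305
χ² = 0.0698 + 0.0655 + 0.3752 + 0.0305 = 0.541
Degrees of freedom = 4 − 1 = 3; critical value at α = 0.05 is 7.815.
Since 0.541 < 7.815, we fail to reject the null hypothesis — the data are consistent with the 9:3:3:1 ratio.

0.541; consistent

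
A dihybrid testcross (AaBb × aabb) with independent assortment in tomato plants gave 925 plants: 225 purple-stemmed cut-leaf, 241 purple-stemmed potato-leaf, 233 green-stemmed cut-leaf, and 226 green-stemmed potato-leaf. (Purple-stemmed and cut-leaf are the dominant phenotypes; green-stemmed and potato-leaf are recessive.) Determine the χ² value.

0.712

A dihybrid testcross with independent assortment gives a 1:1:1:1 ratio.
The 1:1:1:1 ratio has 4 parts, so with N = 925 the expected counts are:
  purple-stemmed cut-leaf: 925 × 1/4 = 231.25
  purple-stemmed potato-leaf: 925 × 1/4 = 231.25
  green-stemmed cut-leaf: 925 × 1/4 = 231.25
  green-stemmed potato-leaf: 925 × 1/4 = 231.25
χ² = Σ (O − E)² / E
  purple-stemmed cut-leaf: (225 − 231.25)² / 231.25 = 0.1689
  purple-stemmed potato-leaf: (241 − 231.25)² / 231.25 = 0.4111
  green-stemmed cut-leaf: (233 − 231.25)² / 231.25 = 0.0132
  green-stemmed potato-leaf: (226 − 231.25)² / 231.25 = 0.1192
χ² = 0.1689 + 0.4111 + 0.0132 + 0.1192 = 0.7124 ≈ 0.712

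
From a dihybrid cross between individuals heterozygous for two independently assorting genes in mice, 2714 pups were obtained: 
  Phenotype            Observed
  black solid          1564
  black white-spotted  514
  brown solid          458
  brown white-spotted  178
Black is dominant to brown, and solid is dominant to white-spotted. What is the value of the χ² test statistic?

A dihybrid F₂ with independent assortment and complete dominance at both loci gives a 9:3:3:1 phenotypic ratio.
Under the 9:3:3:1 hypothesis (Σ ratio = 16, N = 2714):
  black solid: 2714 × 9/16 = 1526.625
  black white-spotted: 2714 × 3/16 = 508.875
  brown solid: 2714 × 3/16 = 508.875
  brown white-spotted: 2714 × 1/16 = 169.625
χ² = Σ (O − E)² / E
  black solid: (1564 − 1526.625)² / 1526.625 = 0.9150
  black white-spotted: (514 − 508.875)² / 508.875 = 0.0516
  brown solid: (458 − 508.875)² / 508.875 = 5.0863
  brown white-spotted: (178 − 169.625)² / 169.625 = 0.4135
χ² = 0.9150 + 0.0516 + 5.0863 + 0.4135 = 6.4664 ≈ 6.466

6.466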